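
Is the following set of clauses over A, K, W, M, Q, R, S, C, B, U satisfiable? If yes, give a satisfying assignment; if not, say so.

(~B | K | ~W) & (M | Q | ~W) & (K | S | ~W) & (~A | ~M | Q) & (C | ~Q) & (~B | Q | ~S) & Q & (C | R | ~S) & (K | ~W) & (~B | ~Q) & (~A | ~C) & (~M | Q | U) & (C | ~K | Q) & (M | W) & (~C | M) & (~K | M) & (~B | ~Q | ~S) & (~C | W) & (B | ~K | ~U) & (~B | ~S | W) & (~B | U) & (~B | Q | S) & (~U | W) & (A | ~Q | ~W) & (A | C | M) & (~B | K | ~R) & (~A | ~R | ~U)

Unsatisfiable

Case Q = True:
  (C | ~Q) forces C = True.
  (~B | ~Q) forces B = False.
  (~A | ~C) forces A = False.
  (~C | M) forces M = True.
  (~C | W) forces W = True.
  Clause (A | ~Q | ~W) is falsified — contradiction.
Case Q = False:
  Clause (Q) is falsified — contradiction.
Both cases fail, so the formula is unsatisfiable.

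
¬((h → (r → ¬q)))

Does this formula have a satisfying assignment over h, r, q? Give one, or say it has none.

h = True; r = True; q = True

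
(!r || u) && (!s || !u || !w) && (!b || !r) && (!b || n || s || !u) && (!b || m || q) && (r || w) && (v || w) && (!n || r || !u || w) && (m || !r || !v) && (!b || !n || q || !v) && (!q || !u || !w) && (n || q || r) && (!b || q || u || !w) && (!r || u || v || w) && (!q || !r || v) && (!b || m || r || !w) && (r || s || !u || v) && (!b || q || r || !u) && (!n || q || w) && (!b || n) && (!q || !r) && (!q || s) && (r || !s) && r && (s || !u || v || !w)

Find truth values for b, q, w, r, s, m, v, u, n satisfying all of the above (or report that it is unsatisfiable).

b: False; q: False; w: True; r: True; s: False; m: True; v: True; u: True; n: False

Unit clause (r) forces r = True.
In (!r || u) only u is left, so u = True.
In (!b || !r) only !b is left, so b = False.
In (!q || !r) only !q is left, so q = False.
Set w = True.
  then (!s || !u || !w) forces s = False.
  then (s || !u || v || !w) forces v = True.
  then (m || !r || !v) forces m = True.
Set n = False.
All clauses satisfied.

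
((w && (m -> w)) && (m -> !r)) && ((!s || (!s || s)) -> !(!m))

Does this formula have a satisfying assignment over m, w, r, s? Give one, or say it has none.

m = True, w = True, r = False, s = True

  (w && (m -> w)) && (m -> !r) = True
    w && (m -> w) = True
      m -> w = True
    m -> !r = True
      !r = True
  (!s || (!s || s)) -> !(!m) = True
    !s || (!s || s) = True
      !s = False
      !s || s = True
        !s = False
    !(!m) = True
      !m = False
Both conjuncts True, so the formula holds.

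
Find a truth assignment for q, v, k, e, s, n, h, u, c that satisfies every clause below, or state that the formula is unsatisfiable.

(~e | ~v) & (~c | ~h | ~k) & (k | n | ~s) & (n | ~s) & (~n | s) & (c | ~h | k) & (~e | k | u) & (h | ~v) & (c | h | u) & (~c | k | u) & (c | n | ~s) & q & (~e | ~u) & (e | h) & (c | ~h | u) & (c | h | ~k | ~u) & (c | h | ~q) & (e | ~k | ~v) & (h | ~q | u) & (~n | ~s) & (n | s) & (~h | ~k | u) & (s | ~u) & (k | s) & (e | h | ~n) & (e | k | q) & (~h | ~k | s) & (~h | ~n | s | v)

Case s = True:
  (n | ~s) forces n = True.
  Clause (~n | ~s) is falsified — contradiction.
Case s = False:
  (~n | s) forces n = False.
  Clause (n | s) is falsified — contradiction.
Both cases fail, so the formula is unsatisfiable.

UNSATISFIABLE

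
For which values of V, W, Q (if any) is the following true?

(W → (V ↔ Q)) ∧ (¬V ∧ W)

V = False; W = True; Q = False

  W → (V ↔ Q) = True
    V ↔ Q = True
  ¬V ∧ W = True
    ¬V = True
Both conjuncts True, so the formula holds.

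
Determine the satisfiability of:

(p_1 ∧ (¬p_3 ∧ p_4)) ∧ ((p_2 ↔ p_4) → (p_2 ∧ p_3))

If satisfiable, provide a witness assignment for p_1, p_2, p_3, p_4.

p_1 = True, p_2 = False, p_3 = False, p_4 = True

  p_1 ∧ (¬p_3 ∧ p_4) = True
    ¬p_3 ∧ p_4 = True
      ¬p_3 = True
  (p_2 ↔ p_4) → (p_2 ∧ p_3) = True
    p_2 ↔ p_4 = False
    p_2 ∧ p_3 = False
Both conjuncts True, so the formula holds.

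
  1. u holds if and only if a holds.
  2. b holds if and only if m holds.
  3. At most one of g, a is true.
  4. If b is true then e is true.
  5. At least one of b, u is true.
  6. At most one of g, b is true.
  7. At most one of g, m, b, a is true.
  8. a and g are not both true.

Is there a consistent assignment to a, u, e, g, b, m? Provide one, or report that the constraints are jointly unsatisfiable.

a: True, u: True, e: True, g: False, b: False, m: False

  (1) u=T, a=T — same ✓
  (2) b=F, m=F — same ✓
  (3) {g, a}: 1 true — at most one ✓
  (4) b=F ⇒ e: vacuous ✓
  (5) {b, u}: 1 true — at least one ✓
  (6) {g, b}: 0 true — at most one ✓
  (7) {g, m, b, a}: 1 true — at most one ✓
  (8) a=T, g=F — not both ✓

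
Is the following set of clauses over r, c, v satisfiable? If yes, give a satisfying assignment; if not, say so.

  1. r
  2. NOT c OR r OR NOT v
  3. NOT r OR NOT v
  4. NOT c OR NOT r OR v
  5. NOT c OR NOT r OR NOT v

Unit clause (r) forces r = True.
In (NOT r OR NOT v) only NOT v is left, so v = False.
In (NOT c OR NOT r OR v) only NOT c is left, so c = False.
Check each clause:
  (r): r holds.
  (NOT c OR r OR NOT v): NOT c holds.
  (NOT r OR NOT v): NOT v holds.
  (NOT c OR NOT r OR v): NOT c holds.
  (NOT c OR NOT r OR NOT v): NOT c holds.
All clauses satisfied.

r = True; c = False; v = False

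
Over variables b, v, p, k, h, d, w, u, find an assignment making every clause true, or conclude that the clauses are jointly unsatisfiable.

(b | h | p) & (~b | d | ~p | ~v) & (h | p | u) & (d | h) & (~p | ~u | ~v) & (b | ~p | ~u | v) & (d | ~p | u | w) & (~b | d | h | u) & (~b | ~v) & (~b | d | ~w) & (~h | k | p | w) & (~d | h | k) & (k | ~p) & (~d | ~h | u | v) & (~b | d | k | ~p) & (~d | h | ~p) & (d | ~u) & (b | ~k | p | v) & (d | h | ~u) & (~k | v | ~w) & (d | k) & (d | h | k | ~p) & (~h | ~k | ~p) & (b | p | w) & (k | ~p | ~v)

Set b = False.
Set v = False.
Set p = False.
  then (b | h | p) forces h = True.
  then (b | ~k | p | v) forces k = False.
  then (d | k) forces d = True.
  then (b | p | w) forces w = True.
  then (~d | ~h | u | v) forces u = True.
All clauses satisfied.

b = False, v = False, p = False, k = False, h = True, d = True, w = True, u = True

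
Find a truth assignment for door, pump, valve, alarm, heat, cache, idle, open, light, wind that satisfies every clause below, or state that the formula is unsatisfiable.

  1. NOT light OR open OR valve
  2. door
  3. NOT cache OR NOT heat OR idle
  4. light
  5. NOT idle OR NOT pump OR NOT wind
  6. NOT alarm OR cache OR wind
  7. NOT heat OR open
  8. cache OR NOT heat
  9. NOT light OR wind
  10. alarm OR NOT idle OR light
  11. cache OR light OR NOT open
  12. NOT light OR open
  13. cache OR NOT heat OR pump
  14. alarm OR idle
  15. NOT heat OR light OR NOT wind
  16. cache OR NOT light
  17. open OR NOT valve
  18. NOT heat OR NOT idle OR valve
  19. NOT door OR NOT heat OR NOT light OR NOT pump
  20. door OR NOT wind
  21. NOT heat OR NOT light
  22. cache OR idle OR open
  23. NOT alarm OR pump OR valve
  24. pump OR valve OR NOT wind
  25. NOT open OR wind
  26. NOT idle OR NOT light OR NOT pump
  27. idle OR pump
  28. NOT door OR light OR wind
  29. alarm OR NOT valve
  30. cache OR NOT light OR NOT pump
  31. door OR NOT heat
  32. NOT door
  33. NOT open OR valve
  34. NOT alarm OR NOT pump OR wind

Unsatisfiable

Case door = True:
  Clause (NOT door) is falsified — contradiction.
Case door = False:
  Clause (door) is falsified — contradiction.
Both cases fail, so the formula is unsatisfiable.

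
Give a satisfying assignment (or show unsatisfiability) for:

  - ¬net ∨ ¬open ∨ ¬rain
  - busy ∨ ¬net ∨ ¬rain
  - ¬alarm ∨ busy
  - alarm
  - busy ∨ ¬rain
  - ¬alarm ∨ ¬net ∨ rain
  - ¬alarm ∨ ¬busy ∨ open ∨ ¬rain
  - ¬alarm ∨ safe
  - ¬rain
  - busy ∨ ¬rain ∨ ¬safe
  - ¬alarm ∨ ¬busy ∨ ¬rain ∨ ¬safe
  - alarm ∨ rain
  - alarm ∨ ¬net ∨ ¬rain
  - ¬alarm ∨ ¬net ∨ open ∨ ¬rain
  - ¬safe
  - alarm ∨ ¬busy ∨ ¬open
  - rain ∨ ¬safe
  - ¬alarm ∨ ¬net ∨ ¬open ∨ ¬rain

Unsatisfiable — no assignment works.

Case safe = True:
  Clause (¬safe) is falsified — contradiction.
Case safe = False:
  (alarm) forces alarm = True.
  Clause (¬alarm ∨ safe) is falsified — contradiction.
Both cases fail, so the formula is unsatisfiable.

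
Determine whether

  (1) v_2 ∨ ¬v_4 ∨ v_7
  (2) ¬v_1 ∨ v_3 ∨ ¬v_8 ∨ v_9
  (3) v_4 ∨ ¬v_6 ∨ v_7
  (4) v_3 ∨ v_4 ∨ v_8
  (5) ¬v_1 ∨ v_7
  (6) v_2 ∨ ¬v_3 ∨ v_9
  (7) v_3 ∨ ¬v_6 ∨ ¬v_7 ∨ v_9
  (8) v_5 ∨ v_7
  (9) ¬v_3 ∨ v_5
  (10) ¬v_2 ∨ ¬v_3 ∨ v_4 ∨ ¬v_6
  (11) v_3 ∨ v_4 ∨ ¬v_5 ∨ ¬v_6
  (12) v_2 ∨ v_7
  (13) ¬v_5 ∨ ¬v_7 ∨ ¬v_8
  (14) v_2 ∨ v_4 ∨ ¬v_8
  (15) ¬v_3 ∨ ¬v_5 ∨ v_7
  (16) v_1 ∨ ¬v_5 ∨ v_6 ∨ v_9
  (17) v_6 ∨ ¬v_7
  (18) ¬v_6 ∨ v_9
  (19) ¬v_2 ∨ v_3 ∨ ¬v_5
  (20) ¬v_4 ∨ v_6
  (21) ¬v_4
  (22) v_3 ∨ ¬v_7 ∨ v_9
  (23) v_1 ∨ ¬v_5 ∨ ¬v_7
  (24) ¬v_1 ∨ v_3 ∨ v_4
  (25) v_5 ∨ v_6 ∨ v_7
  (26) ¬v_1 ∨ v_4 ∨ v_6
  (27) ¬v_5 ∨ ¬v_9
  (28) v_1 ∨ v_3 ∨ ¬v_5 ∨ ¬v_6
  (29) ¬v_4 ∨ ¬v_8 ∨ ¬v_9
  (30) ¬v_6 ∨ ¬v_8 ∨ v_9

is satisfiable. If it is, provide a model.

v_1 = False, v_2 = True, v_3 = False, v_4 = False, v_5 = False, v_6 = True, v_7 = True, v_8 = True, v_9 = True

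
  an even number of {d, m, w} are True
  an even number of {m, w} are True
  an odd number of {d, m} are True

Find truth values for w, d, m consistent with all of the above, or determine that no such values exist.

w: True, d: False, m: True

{d, m, w}: 2 true → even ✓
{m, w}: 2 true → even ✓
{d, m}: 1 true → odd ✓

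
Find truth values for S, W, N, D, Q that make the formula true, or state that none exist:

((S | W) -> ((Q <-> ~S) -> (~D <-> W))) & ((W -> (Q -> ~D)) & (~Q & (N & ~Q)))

S: False, W: False, N: True, D: False, Q: False

  (S | W) -> ((Q <-> ~S) -> (~D <-> W)) = True
    S | W = False
    (Q <-> ~S) -> (~D <-> W) = True
      Q <-> ~S = False
        ~S = True
      ~D <-> W = False
        ~D = True
  (W -> (Q -> ~D)) & (~Q & (N & ~Q)) = True
    W -> (Q -> ~D) = True
      Q -> ~D = True
        ~D = True
    ~Q & (N & ~Q) = True
      ~Q = True
      N & ~Q = True
        ~Q = True
Both conjuncts True, so the formula holds.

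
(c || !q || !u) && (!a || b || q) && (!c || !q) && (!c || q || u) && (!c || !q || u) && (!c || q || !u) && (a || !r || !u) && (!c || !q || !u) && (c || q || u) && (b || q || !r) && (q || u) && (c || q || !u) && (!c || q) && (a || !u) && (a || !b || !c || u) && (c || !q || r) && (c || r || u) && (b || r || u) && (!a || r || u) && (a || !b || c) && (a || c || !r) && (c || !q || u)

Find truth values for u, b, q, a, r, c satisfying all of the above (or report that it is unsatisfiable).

Case q = True:
  (!c || !q) forces c = False.
  (c || !q || !u) forces u = False.
  Clause (c || !q || u) is falsified — contradiction.
Case q = False:
  (q || u) forces u = True.
  (!c || q || !u) forces c = False.
  Clause (c || q || !u) is falsified — contradiction.
Both cases fail, so the formula is unsatisfiable.

The formula is unsatisfiable.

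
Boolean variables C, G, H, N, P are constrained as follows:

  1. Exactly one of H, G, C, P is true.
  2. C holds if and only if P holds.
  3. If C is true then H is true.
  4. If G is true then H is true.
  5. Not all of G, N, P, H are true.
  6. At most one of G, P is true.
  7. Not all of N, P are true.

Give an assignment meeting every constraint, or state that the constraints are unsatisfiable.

C = False; G = False; H = True; N = True; P = False

  (1) {H, G, C, P}: 1 true — exactly one ✓
  (2) C=F, P=F — same ✓
  (3) C=F ⇒ H: vacuous ✓
  (4) G=F ⇒ H: vacuous ✓
  (5) {G, N, P, H}: 2/4 true — not all ✓
  (6) {G, P}: 0 true — at most one ✓
  (7) {N, P}: 1/2 true — not all ✓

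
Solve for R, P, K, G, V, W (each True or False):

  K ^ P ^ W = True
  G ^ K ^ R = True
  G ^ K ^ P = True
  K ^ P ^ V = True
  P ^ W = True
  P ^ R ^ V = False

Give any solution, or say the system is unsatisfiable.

R: True, P: True, K: False, G: False, V: False, W: False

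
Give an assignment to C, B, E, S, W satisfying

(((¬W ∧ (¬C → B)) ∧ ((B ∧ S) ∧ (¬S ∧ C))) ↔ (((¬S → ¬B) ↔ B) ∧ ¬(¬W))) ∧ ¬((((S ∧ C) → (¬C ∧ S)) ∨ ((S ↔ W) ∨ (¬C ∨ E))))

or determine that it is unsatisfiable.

C = True, B = False, E = False, S = True, W = False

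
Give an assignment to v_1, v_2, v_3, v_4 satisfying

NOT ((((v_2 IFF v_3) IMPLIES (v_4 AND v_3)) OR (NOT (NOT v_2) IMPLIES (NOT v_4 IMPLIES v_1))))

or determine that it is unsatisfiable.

v_1=F, v_2=T, v_3=T, v_4=F

  NOT ((((v_2 IFF v_3) IMPLIES (v_4 AND v_3)) OR (NOT (NOT v_2) IMPLIES (NOT v_4 IMPLIES v_1)))) = True
    ((v_2 IFF v_3) IMPLIES (v_4 AND v_3)) OR (NOT (NOT v_2) IMPLIES (NOT v_4 IMPLIES v_1)) = False
      (v_2 IFF v_3) IMPLIES (v_4 AND v_3) = False
        v_2 IFF v_3 = True
        v_4 AND v_3 = False
      NOT (NOT v_2) IMPLIES (NOT v_4 IMPLIES v_1) = False
        NOT (NOT v_2) = True
          NOT v_2 = False
        NOT v_4 IMPLIES v_1 = False
          NOT v_4 = True
The formula evaluates to True.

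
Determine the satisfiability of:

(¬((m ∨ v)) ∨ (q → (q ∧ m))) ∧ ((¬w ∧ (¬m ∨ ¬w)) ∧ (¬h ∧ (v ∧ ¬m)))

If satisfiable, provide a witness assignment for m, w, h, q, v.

m: False, w: False, h: False, q: False, v: True

  ¬((m ∨ v)) ∨ (q → (q ∧ m)) = True
    ¬((m ∨ v)) = False
      m ∨ v = True
    q → (q ∧ m) = True
      q ∧ m = False
  (¬w ∧ (¬m ∨ ¬w)) ∧ (¬h ∧ (v ∧ ¬m)) = True
    ¬w ∧ (¬m ∨ ¬w) = True
      ¬w = True
      ¬m ∨ ¬w = True
        ¬m = True
        ¬w = True
    ¬h ∧ (v ∧ ¬m) = True
      ¬h = True
      v ∧ ¬m = True
        ¬m = True
Both conjuncts True, so the formula holds.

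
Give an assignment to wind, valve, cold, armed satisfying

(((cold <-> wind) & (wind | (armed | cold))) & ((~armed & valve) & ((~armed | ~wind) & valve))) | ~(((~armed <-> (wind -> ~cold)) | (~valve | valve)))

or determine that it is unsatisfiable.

wind: True; valve: True; cold: True; armed: False

  (((cold <-> wind) & (wind | (armed | cold))) & ((~armed & valve) & ((~armed | ~wind) & valve))) | ~(((~armed <-> (wind -> ~cold)) | (~valve | valve))) = True
    ((cold <-> wind) & (wind | (armed | cold))) & ((~armed & valve) & ((~armed | ~wind) & valve)) = True
      (cold <-> wind) & (wind | (armed | cold)) = True
        cold <-> wind = True
        wind | (armed | cold) = True
          armed | cold = True
      (~armed & valve) & ((~armed | ~wind) & valve) = True
        ~armed & valve = True
          ~armed = True
        (~armed | ~wind) & valve = True
          ~armed | ~wind = True
            ~armed = True
            ~wind = False
    ~(((~armed <-> (wind -> ~cold)) | (~valve | valve))) = False
      (~armed <-> (wind -> ~cold)) | (~valve | valve) = True
        ~armed <-> (wind -> ~cold) = False
          ~armed = True
          wind -> ~cold = False
            ~cold = False
        ~valve | valve = True
          ~valve = False
The formula evaluates to True.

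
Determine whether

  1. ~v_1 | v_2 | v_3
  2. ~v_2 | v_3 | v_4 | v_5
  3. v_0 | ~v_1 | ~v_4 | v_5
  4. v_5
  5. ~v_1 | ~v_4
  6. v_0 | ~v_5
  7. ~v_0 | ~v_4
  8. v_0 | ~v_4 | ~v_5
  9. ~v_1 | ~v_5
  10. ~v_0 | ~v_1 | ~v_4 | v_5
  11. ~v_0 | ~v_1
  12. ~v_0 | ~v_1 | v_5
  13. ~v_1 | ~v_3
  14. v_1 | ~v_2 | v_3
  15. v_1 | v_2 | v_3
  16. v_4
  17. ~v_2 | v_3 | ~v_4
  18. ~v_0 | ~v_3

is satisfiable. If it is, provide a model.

Case v_5 = True:
  (v_0 | ~v_5) forces v_0 = True.
  (~v_0 | ~v_4) forces v_4 = False.
  Clause (v_4) is falsified — contradiction.
Case v_5 = False:
  Clause (v_5) is falsified — contradiction.
Both cases fail, so the formula is unsatisfiable.

UNSATISFIABLE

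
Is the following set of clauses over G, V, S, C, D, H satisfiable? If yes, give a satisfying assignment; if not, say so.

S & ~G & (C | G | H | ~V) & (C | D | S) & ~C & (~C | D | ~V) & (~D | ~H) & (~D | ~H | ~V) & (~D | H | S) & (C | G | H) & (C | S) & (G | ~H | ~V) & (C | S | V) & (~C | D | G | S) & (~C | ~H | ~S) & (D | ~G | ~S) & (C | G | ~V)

Unit clause (S) forces S = True.
Unit clause (~G) forces G = False.
Unit clause (~C) forces C = False.
In (C | G | H) only H is left, so H = True.
In (G | ~H | ~V) only ~V is left, so V = False.
In (~D | ~H) only ~D is left, so D = False.
All clauses satisfied.

G: False, V: False, S: True, C: False, D: False, H: True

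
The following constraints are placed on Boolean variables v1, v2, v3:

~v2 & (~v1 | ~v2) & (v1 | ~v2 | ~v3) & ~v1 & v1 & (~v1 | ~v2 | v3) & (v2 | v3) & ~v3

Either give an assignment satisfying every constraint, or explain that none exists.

Case v1 = True:
  Clause (~v1) is falsified — contradiction.
Case v1 = False:
  Clause (v1) is falsified — contradiction.
Both cases fail, so the formula is unsatisfiable.

Unsatisfiable — no assignment works.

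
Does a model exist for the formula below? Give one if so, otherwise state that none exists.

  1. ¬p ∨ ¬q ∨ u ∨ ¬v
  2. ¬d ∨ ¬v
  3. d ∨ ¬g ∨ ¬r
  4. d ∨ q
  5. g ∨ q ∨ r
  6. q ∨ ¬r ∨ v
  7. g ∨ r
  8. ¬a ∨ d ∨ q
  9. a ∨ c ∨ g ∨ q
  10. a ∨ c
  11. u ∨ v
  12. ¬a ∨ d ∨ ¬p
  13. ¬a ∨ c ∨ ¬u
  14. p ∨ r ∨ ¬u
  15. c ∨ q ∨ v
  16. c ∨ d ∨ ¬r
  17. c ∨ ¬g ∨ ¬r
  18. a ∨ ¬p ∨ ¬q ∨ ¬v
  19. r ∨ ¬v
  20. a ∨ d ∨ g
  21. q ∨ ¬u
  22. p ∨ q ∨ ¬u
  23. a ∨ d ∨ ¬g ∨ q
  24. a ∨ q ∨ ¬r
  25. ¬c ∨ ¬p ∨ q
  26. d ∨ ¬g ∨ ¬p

v = False, c = True, r = True, u = True, a = False, d = True, q = True, p = False, g = True

Set v = False.
  then (u ∨ v) forces u = True.
  then (q ∨ ¬u) forces q = True.
Try c = False:
  (a ∨ c) forces a = True.
  clause (¬a ∨ c ∨ ¬u) is falsified — backtrack.
So c = True.
Set r = True.
Set a = False.
Set d = True.
Set p = False.
Set g = True.
All clauses satisfied.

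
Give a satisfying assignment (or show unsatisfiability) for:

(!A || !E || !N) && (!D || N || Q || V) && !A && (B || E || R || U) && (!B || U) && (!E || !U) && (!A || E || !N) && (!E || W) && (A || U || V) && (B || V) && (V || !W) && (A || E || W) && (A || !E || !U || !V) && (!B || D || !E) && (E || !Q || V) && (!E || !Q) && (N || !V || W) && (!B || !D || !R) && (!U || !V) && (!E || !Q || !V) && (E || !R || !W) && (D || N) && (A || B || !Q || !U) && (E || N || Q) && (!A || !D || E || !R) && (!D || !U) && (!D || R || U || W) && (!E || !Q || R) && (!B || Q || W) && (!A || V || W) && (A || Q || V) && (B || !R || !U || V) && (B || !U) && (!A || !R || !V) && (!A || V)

Unit clause (!A) forces A = False.
Set E = True.
  then (!E || !U) forces U = False.
  then (!E || W) forces W = True.
  then (A || U || V) forces V = True.
  then (!E || !Q) forces Q = False.
  then (!B || U) forces B = False.
Set D = True.
Set R = True.
Set N = True.
All clauses satisfied.

E = True; D = True; B = False; W = True; U = False; A = False; Q = False; V = True; R = True; N = True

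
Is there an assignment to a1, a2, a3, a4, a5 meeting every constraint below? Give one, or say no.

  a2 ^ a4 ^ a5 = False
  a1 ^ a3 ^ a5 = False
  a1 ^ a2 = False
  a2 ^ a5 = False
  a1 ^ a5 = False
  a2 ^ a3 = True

a1: True, a2: True, a3: False, a4: False, a5: True

a2 ^ a4 ^ a5 = T ^ F ^ T = False ✓
a1 ^ a3 ^ a5 = T ^ F ^ T = False ✓
a1 ^ a2 = T ^ T = False ✓
a2 ^ a5 = T ^ T = False ✓
a1 ^ a5 = T ^ T = False ✓
a2 ^ a3 = T ^ F = True ✓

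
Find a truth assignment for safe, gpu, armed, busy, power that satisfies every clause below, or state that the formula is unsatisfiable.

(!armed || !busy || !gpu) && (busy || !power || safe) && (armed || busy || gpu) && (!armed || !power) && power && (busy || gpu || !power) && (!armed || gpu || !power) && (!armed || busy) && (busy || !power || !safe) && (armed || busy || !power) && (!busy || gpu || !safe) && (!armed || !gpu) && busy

safe = True, gpu = True, armed = False, busy = True, power = True

Unit clause (power) forces power = True.
Unit clause (busy) forces busy = True.
In (!armed || !power) only !armed is left, so armed = False.
Set safe = True.
  then (!busy || gpu || !safe) forces gpu = True.
All clauses satisfied.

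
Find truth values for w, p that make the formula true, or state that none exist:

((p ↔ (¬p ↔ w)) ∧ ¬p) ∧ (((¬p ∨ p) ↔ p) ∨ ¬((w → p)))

UNSATISFIABLE

Case p = True: the conjunct ¬p is False.
Case p = False: the formula simplifies to ¬w ∧ ¬(¬w).
  w = True: the conjunct ¬w is False.
  w = False: the conjunct ¬(¬w) becomes ¬(¬False) = False.
Both cases fail — unsatisfiable.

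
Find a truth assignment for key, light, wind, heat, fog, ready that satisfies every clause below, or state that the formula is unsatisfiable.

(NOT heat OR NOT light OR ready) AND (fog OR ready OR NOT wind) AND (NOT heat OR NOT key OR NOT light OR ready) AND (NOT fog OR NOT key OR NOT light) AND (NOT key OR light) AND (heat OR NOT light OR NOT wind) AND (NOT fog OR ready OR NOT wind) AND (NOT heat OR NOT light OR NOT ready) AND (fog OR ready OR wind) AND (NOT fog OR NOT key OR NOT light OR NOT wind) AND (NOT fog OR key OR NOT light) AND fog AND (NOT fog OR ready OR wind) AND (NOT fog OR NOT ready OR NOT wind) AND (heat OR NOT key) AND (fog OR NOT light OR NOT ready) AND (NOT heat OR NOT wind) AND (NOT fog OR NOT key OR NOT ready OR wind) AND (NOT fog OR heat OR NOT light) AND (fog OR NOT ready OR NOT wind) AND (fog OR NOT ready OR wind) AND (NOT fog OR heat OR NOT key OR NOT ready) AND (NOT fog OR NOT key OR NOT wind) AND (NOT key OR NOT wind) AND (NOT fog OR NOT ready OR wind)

Unsatisfiable — no assignment works.

Case wind = True:
  (fog) forces fog = True.
  (NOT fog OR ready OR NOT wind) forces ready = True.
  Clause (NOT fog OR NOT ready OR NOT wind) is falsified — contradiction.
Case wind = False:
  (fog) forces fog = True.
  (NOT fog OR ready OR wind) forces ready = True.
  Clause (NOT fog OR NOT ready OR wind) is falsified — contradiction.
Both cases fail, so the formula is unsatisfiable.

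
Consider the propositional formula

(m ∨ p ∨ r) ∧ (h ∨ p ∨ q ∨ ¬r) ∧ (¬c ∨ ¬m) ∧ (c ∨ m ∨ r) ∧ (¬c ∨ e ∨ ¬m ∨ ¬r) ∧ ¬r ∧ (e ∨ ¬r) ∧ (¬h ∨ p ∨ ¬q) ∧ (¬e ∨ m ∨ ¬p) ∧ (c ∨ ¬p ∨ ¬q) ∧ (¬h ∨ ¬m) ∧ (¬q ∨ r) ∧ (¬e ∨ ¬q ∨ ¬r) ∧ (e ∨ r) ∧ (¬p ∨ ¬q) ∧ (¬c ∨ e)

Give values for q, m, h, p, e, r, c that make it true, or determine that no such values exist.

Unit clause (¬r) forces r = False.
In (¬q ∨ r) only ¬q is left, so q = False.
In (e ∨ r) only e is left, so e = True.
Set m = True.
  then (¬c ∨ ¬m) forces c = False.
  then (¬h ∨ ¬m) forces h = False.
Set p = False.
All clauses satisfied.

q: False; m: True; h: False; p: False; e: True; r: False; c: False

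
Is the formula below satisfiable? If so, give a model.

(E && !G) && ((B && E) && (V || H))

H = True; V = True; B = True; E = True; G = False

  E && !G = True
    !G = True
  (B && E) && (V || H) = True
    B && E = True
    V || H = True
Both conjuncts True, so the formula holds.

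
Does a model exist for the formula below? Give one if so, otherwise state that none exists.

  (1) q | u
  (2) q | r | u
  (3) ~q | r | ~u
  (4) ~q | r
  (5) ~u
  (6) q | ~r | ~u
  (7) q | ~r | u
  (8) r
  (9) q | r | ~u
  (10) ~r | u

Unsatisfiable

Case r = True:
  (~u) forces u = False.
  Clause (~r | u) is falsified — contradiction.
Case r = False:
  Clause (r) is falsified — contradiction.
Both cases fail, so the formula is unsatisfiable.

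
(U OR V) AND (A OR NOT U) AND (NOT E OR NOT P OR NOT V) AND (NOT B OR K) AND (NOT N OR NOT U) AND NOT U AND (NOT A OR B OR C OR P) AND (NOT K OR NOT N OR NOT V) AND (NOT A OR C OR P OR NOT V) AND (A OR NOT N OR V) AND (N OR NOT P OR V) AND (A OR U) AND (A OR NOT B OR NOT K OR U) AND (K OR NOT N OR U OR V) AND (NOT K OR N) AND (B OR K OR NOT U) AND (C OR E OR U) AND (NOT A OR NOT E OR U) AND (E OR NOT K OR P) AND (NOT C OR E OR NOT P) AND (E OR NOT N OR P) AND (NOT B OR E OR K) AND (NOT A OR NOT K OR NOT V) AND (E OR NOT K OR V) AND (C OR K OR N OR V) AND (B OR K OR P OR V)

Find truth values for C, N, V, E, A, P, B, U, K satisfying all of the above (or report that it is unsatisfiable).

Unit clause (NOT U) forces U = False.
In (A OR U) only A is left, so A = True.
In (NOT A OR NOT E OR U) only NOT E is left, so E = False.
In (U OR V) only V is left, so V = True.
In (C OR E OR U) only C is left, so C = True.
In (NOT C OR E OR NOT P) only NOT P is left, so P = False.
In (E OR NOT N OR P) only NOT N is left, so N = False.
In (NOT A OR NOT K OR NOT V) only NOT K is left, so K = False.
In (NOT B OR K) only NOT B is left, so B = False.
All clauses satisfied.

C: True, N: False, V: True, E: False, A: True, P: False, B: False, U: False, K: False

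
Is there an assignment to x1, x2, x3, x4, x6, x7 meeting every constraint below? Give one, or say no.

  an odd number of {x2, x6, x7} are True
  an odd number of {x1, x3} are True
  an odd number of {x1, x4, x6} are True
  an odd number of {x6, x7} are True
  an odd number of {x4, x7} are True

x1 = True; x2 = False; x3 = False; x4 = True; x6 = True; x7 = False

{x2, x6, x7}: 1 true → odd ✓
{x1, x3}: 1 true → odd ✓
{x1, x4, x6}: 3 true → odd ✓
{x6, x7}: 1 true → odd ✓
{x4, x7}: 1 true → odd ✓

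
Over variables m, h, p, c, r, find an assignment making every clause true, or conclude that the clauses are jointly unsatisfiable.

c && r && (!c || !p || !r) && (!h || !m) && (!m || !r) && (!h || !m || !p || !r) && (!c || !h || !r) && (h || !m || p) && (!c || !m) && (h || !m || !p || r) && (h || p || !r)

Case c = True:
  (r) forces r = True.
  (!c || !p || !r) forces p = False.
  (!m || !r) forces m = False.
  (!c || !h || !r) forces h = False.
  Clause (h || p || !r) is falsified — contradiction.
Case c = False:
  Clause (c) is falsified — contradiction.
Both cases fail, so the formula is unsatisfiable.

UNSATISFIABLE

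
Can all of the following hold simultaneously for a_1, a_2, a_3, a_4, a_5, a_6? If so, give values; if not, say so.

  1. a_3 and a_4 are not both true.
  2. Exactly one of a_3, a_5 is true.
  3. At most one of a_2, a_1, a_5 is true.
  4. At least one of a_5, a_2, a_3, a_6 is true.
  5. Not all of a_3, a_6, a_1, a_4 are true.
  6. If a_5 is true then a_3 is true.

a_1: False, a_2: False, a_3: True, a_4: False, a_5: False, a_6: True

  (1) a_3=T, a_4=F — not both ✓
  (2) {a_3, a_5}: 1 true — exactly one ✓
  (3) {a_2, a_1, a_5}: 0 true — at most one ✓
  (4) {a_5, a_2, a_3, a_6}: 2 true — at least one ✓
  (5) {a_3, a_6, a_1, a_4}: 2/4 true — not all ✓
  (6) a_5=F ⇒ a_3: vacuous ✓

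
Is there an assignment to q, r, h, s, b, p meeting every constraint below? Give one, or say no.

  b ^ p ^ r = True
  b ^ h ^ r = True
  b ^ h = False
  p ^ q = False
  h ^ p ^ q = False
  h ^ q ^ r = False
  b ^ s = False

Adding constraints 1, 3, 4, 6 mod 2: every variable appears an even number of times on the left, so the left side is 0.
But the right sides sum to 1 (mod 2). 0 ≠ 1 — the system is inconsistent.

No satisfying assignment exists.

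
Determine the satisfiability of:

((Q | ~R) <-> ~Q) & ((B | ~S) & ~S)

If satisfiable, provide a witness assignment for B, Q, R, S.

B=T; Q=F; R=F; S=F

  (Q | ~R) <-> ~Q = True
    Q | ~R = True
      ~R = True
    ~Q = True
  (B | ~S) & ~S = True
    B | ~S = True
      ~S = True
    ~S = True
Both conjuncts True, so the formula holds.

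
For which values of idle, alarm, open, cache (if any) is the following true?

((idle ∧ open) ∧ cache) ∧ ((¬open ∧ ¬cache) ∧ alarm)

No satisfying assignment exists.

Case open = True: the conjunct ¬open is False.
Case open = False: the conjunct open is False.
Both cases fail — unsatisfiable.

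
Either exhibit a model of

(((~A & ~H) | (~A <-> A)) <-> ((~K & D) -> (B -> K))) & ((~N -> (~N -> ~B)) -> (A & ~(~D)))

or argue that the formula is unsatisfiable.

N=F, K=F, H=T, B=T, A=F, D=T

  ((~A & ~H) | (~A <-> A)) <-> ((~K & D) -> (B -> K)) = True
    (~A & ~H) | (~A <-> A) = False
      ~A & ~H = False
        ~A = True
        ~H = False
      ~A <-> A = False
        ~A = True
    (~K & D) -> (B -> K) = False
      ~K & D = True
        ~K = True
      B -> K = False
  (~N -> (~N -> ~B)) -> (A & ~(~D)) = True
    ~N -> (~N -> ~B) = False
      ~N = True
      ~N -> ~B = False
        ~N = True
        ~B = False
    A & ~(~D) = False
      ~(~D) = True
        ~D = False
Both conjuncts True, so the formula holds.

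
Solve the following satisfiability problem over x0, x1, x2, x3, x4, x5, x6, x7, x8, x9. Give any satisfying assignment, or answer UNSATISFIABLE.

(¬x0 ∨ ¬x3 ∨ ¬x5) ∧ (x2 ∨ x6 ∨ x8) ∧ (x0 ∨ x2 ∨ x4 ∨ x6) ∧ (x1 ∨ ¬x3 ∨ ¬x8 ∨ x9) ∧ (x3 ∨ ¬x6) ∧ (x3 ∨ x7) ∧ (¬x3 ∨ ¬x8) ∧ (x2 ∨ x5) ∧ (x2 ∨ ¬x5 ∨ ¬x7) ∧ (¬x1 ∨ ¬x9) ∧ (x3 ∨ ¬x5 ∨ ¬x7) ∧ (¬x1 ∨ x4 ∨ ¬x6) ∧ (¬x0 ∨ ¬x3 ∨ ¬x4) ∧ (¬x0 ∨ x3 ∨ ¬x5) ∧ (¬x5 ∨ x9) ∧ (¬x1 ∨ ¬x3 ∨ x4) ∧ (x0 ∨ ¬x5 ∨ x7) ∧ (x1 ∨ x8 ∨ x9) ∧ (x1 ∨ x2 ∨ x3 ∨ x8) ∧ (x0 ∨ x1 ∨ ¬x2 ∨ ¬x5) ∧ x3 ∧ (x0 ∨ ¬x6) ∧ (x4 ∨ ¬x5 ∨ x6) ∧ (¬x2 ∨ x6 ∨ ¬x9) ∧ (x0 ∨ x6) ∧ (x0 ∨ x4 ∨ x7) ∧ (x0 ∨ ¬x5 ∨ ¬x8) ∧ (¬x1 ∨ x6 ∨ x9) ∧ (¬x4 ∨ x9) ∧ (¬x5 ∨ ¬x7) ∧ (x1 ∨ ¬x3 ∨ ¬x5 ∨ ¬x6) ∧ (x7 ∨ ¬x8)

x0 = True, x1 = False, x2 = True, x3 = True, x4 = False, x5 = False, x6 = True, x7 = True, x8 = False, x9 = True

Unit clause (x3) forces x3 = True.
In (¬x3 ∨ ¬x8) only ¬x8 is left, so x8 = False.
Set x0 = True.
  then (¬x0 ∨ ¬x3 ∨ ¬x5) forces x5 = False.
  then (x2 ∨ x5) forces x2 = True.
  then (¬x0 ∨ ¬x3 ∨ ¬x4) forces x4 = False.
  then (¬x1 ∨ ¬x3 ∨ x4) forces x1 = False.
  then (x1 ∨ x8 ∨ x9) forces x9 = True.
  then (¬x2 ∨ x6 ∨ ¬x9) forces x6 = True.
Set x7 = True.
All clauses satisfied.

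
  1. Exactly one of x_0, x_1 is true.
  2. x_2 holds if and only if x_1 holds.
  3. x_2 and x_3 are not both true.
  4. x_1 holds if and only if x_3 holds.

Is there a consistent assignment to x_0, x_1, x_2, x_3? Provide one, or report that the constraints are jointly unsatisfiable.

x_0 = True; x_1 = False; x_2 = False; x_3 = False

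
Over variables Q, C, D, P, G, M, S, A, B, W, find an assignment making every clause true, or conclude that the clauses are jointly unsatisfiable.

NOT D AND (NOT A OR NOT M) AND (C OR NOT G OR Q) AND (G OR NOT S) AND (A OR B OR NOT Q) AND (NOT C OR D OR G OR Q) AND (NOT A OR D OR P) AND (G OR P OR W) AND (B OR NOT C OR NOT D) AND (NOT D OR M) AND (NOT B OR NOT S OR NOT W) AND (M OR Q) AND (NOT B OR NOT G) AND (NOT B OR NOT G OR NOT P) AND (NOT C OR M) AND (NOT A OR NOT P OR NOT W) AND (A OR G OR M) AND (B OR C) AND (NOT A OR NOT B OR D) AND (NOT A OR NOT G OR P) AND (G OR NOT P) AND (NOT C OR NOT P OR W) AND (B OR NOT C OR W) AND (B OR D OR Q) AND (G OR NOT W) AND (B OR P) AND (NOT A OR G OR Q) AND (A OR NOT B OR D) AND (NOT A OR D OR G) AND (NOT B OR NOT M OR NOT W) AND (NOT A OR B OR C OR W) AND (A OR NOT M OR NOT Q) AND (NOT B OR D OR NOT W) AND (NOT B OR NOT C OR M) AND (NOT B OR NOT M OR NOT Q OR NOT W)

Unsatisfiable

Case B = True:
  (NOT D) forces D = False.
  (NOT B OR NOT G) forces G = False.
  (G OR NOT S) forces S = False.
  (NOT A OR NOT B OR D) forces A = False.
  Clause (A OR NOT B OR D) is falsified — contradiction.
Case B = False:
  (NOT D) forces D = False.
  (B OR C) forces C = True.
  (NOT C OR M) forces M = True.
  (NOT A OR NOT M) forces A = False.
  (A OR B OR NOT Q) forces Q = False.
  Clause (B OR D OR Q) is falsified — contradiction.
Both cases fail, so the formula is unsatisfiable.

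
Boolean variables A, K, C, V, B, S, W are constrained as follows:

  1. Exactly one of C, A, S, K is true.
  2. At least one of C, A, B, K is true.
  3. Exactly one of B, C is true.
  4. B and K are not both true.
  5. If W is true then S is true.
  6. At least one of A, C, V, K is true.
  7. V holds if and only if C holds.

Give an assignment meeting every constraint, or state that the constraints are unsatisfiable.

A: False, K: False, C: True, V: True, B: False, S: False, W: False

  (1) {C, A, S, K}: 1 true — exactly one ✓
  (2) {C, A, B, K}: 1 true — at least one ✓
  (3) {B, C}: 1 true — exactly one ✓
  (4) B=F, K=F — not both ✓
  (5) W=F ⇒ S: vacuous ✓
  (6) {A, C, V, K}: 2 true — at least one ✓
  (7) V=T, C=T — same ✓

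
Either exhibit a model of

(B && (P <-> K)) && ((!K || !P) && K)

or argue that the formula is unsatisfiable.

UNSATISFIABLE

Case K = True: the formula simplifies to (B && P) && !P.
  P = True: the conjunct !P is False.
  P = False: the conjunct P is False.
Case K = False: the conjunct K is False.
Both cases fail — unsatisfiable.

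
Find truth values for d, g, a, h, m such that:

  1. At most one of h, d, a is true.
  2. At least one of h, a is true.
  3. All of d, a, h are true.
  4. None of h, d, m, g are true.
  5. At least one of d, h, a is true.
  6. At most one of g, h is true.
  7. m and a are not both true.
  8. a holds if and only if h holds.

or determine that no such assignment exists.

Case d = True:
  Constraint (4) is violated (d=T) — contradiction.
Case d = False:
  Constraint (3) is violated (d=F) — contradiction.
Both cases fail — unsatisfiable.

Unsatisfiable — no assignment works.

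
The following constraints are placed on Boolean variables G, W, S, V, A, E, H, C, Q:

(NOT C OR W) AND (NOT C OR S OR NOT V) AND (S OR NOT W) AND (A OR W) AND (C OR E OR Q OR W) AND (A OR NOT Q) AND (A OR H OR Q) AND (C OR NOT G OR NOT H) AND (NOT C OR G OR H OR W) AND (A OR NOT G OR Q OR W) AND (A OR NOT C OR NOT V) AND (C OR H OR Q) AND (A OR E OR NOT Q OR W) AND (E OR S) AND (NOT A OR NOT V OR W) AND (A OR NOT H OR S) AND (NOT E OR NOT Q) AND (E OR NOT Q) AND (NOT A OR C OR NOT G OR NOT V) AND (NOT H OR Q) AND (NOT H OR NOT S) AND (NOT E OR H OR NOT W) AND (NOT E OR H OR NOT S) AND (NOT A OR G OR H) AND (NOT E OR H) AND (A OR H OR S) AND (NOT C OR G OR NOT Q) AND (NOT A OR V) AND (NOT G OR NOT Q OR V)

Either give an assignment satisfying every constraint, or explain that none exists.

Set G = True.
Set W = True.
  then (S OR NOT W) forces S = True.
  then (NOT H OR NOT S) forces H = False.
  then (NOT E OR H OR NOT W) forces E = False.
  then (E OR NOT Q) forces Q = False.
  then (A OR H OR Q) forces A = True.
  then (C OR H OR Q) forces C = True.
  then (NOT A OR V) forces V = True.
All clauses satisfied.

G = True, W = True, S = True, V = True, A = True, E = False, H = False, C = True, Q = False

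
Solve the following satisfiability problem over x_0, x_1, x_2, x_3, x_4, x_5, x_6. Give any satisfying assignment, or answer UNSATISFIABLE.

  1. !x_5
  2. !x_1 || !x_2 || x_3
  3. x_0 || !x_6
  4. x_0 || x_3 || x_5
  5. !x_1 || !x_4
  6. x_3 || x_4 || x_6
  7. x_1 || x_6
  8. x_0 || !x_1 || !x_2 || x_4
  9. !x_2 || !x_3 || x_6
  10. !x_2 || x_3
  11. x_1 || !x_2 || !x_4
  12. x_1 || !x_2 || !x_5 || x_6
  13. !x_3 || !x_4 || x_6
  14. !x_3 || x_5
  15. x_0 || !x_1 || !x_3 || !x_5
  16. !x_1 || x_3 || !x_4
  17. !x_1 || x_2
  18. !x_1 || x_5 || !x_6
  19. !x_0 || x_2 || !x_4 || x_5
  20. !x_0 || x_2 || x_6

x_0: True, x_1: False, x_2: False, x_3: False, x_4: False, x_5: False, x_6: True

Unit clause (!x_5) forces x_5 = False.
In (!x_3 || x_5) only !x_3 is left, so x_3 = False.
In (x_0 || x_3 || x_5) only x_0 is left, so x_0 = True.
In (!x_2 || x_3) only !x_2 is left, so x_2 = False.
In (!x_1 || x_2) only !x_1 is left, so x_1 = False.
In (!x_0 || x_2 || !x_4 || x_5) only !x_4 is left, so x_4 = False.
In (!x_0 || x_2 || x_6) only x_6 is left, so x_6 = True.
All clauses satisfied.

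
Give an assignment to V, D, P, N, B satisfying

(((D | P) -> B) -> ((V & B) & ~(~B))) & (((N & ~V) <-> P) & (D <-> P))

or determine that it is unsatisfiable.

V=F, D=T, P=T, N=T, B=F

  ((D | P) -> B) -> ((V & B) & ~(~B)) = True
    (D | P) -> B = False
      D | P = True
    (V & B) & ~(~B) = False
      V & B = False
      ~(~B) = False
        ~B = True
  ((N & ~V) <-> P) & (D <-> P) = True
    (N & ~V) <-> P = True
      N & ~V = True
        ~V = True
    D <-> P = True
Both conjuncts True, so the formula holds.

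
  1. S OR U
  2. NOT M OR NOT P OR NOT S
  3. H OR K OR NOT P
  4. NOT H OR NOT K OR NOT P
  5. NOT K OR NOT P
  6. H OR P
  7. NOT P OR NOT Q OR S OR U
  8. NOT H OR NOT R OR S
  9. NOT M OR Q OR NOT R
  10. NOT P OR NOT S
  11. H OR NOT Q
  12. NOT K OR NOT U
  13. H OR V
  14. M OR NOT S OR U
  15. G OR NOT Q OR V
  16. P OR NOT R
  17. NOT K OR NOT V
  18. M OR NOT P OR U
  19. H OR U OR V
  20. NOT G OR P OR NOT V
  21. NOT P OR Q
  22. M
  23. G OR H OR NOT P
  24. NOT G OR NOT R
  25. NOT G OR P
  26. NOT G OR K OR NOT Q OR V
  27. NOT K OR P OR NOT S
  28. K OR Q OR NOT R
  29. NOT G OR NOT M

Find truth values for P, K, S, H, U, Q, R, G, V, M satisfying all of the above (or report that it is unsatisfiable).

P=F, K=F, S=T, H=T, U=F, Q=T, R=F, G=F, V=T, M=T

Unit clause (M) forces M = True.
In (NOT G OR NOT M) only NOT G is left, so G = False.
Set P = False.
  then (H OR P) forces H = True.
  then (P OR NOT R) forces R = False.
Try K = True:
  (NOT K OR NOT U) forces U = False.
  (S OR U) forces S = True.
  clause (NOT K OR P OR NOT S) is falsified — backtrack.
So K = False.
Set S = True.
Set U = False.
Set Q = True.
  then (G OR NOT Q OR V) forces V = True.
All clauses satisfied.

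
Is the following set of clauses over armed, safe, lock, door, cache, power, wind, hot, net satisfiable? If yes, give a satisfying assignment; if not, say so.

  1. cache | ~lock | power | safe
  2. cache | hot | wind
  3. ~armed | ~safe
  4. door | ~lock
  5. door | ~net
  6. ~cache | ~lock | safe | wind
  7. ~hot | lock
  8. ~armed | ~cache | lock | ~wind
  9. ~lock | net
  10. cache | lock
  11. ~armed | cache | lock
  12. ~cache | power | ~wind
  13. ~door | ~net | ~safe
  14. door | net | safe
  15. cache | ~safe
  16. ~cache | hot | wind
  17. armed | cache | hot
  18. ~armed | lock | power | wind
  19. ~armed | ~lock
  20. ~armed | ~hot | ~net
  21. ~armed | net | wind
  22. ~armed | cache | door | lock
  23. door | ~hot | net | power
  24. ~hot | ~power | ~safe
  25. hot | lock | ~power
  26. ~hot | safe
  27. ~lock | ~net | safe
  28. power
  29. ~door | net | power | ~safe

Case lock = True:
  (door | ~lock) forces door = True.
  (~lock | net) forces net = True.
  (~door | ~net | ~safe) forces safe = False.
  Clause (~lock | ~net | safe) is falsified — contradiction.
Case lock = False:
  (~hot | lock) forces hot = False.
  (cache | lock) forces cache = True.
  (~cache | hot | wind) forces wind = True.
  (~armed | ~cache | lock | ~wind) forces armed = False.
  (~cache | power | ~wind) forces power = True.
  Clause (hot | lock | ~power) is falsified — contradiction.
Both cases fail, so the formula is unsatisfiable.

Unsatisfiable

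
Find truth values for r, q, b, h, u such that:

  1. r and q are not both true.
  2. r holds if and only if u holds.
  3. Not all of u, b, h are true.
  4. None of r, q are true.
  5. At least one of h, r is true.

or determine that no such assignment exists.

r = False, q = False, b = False, h = True, u = False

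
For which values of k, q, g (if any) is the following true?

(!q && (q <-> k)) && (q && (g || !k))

The formula is unsatisfiable.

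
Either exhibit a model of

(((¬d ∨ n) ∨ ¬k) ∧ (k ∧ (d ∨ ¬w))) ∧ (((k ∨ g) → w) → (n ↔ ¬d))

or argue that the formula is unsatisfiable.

n: True, d: False, g: True, w: False, k: True

  ((¬d ∨ n) ∨ ¬k) ∧ (k ∧ (d ∨ ¬w)) = True
    (¬d ∨ n) ∨ ¬k = True
      ¬d ∨ n = True
        ¬d = True
      ¬k = False
    k ∧ (d ∨ ¬w) = True
      d ∨ ¬w = True
        ¬w = True
  ((k ∨ g) → w) → (n ↔ ¬d) = True
    (k ∨ g) → w = False
      k ∨ g = True
    n ↔ ¬d = True
      ¬d = True
Both conjuncts True, so the formula holds.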